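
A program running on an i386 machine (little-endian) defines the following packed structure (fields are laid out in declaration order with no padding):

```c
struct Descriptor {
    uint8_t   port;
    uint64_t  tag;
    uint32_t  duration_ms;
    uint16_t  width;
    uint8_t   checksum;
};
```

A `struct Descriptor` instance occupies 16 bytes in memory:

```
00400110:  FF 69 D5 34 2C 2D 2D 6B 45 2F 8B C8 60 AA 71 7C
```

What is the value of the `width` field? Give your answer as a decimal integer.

`width` follows `port` (1 B), `tag` (8 B), `duration_ms` (4 B), so it starts at offset 1 + 8 + 4 = 13 and occupies 2 bytes.
Bytes at offsets 13..14: AA 71.
Little-endian stores the least-significant byte at the lowest address.
Reassemble most-significant byte first: 71 AA → 0x71AA.
0x71AA = 29098.

29098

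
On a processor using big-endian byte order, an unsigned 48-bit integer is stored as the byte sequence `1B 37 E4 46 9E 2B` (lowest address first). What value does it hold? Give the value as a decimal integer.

In big-endian order the high byte comes first in memory.
The bytes are already most-significant first: 0x1B37E4469E2B.
0x1B37E4469E2B = 29926866984491.

29926866984491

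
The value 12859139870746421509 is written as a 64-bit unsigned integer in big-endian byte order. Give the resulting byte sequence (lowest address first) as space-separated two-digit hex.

B2 74 D7 94 F0 E7 29 05

12859139870746421509 in hexadecimal, padded to 64 bits, is 0xB274D794F0E72905.
Split into bytes (most-significant first): B2 74 D7 94 F0 E7 29 05.
In big-endian order the high byte comes first in memory.
So the memory order matches the most-significant-first order: B2 74 D7 94 F0 E7 29 05.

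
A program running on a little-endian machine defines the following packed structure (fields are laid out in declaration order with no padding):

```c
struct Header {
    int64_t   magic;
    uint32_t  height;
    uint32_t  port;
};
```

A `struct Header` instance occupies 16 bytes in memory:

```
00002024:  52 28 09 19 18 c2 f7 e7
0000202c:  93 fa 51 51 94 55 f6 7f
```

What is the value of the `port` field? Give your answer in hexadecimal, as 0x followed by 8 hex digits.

`port` follows `magic` (8 B), `height` (4 B), so it starts at offset 8 + 4 = 12 and occupies 4 bytes.
Bytes at offsets 12..15: 94 55 F6 7F.
Little-endian stores the least-significant byte at the lowest address.
Reassemble most-significant byte first: 7F F6 55 94 → 0x7FF65594.

0x7FF65594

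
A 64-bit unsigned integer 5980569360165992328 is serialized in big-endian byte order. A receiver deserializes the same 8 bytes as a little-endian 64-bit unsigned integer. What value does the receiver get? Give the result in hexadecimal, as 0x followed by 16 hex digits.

0x8877478B2540FF52

5980569360165992328 in 64-bit hexadecimal is 0x52FF40258B477788.
Stored big-endian, the bytes at ascending addresses are 52 FF 40 25 8B 47 77 88.
Read back as little-endian, the first byte is least significant, giving 0x8877478B2540FF52.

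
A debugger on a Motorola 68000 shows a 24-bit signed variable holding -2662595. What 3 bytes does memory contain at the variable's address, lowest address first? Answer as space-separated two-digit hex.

Two's complement of -2662595 in 24 bits: 2662595 = 0x28A0C3; invert → 0xD75F3C; add 1 → 0xD75F3D.
Split into bytes (most-significant first): D7 5F 3D.
In big-endian order the high byte comes first in memory.
So the memory order matches the most-significant-first order: D7 5F 3D.

D7 5F 3D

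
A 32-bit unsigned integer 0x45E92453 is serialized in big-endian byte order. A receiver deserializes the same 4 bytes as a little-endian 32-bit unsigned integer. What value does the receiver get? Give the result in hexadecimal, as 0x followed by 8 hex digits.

Stored big-endian, the bytes at ascending addresses are 45 E9 24 53.
Read back as little-endian, the first byte is least significant, giving 0x5324E945.

0x5324E945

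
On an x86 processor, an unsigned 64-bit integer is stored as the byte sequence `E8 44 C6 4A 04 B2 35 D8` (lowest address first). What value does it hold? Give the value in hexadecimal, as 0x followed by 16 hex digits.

0xD835B2044AC644E8

Little-endian: lowest address holds the least-significant byte.
Reassemble most-significant byte first: D8 35 B2 04 4A C6 44 E8 → 0xD835B2044AC644E8.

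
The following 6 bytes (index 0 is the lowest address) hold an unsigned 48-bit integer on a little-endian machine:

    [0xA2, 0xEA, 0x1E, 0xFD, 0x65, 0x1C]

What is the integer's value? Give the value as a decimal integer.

Little-endian stores the least-significant byte at the lowest address.
Reassemble most-significant byte first: 1C 65 FD 1E EA A2 → 0x1C65FD1EEAA2.
0x1C65FD1EEAA2 = 31224363936418.

31224363936418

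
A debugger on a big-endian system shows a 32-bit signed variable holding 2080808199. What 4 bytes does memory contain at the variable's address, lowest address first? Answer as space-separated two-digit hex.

2080808199 in hexadecimal, padded to 32 bits, is 0x7C069D07.
Split into bytes (most-significant first): 7C 06 9D 07.
In big-endian order the high byte comes first in memory.
So the memory order matches the most-significant-first order: 7C 06 9D 07.

7C 06 9D 07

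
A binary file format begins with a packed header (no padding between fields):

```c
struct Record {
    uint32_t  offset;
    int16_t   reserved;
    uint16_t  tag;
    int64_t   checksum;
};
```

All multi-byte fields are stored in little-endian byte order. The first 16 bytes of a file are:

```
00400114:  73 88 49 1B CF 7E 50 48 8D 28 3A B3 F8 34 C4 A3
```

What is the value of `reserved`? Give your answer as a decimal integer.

32463

`reserved` follows `offset` (4 bytes), so it starts at byte offset 4 and occupies 2 bytes.
Bytes at offsets 4..5: CF 7E.
Little-endian: lowest address holds the least-significant byte.
Reassemble most-significant byte first: 7E CF → 0x7ECF.
0x7ECF = 32463.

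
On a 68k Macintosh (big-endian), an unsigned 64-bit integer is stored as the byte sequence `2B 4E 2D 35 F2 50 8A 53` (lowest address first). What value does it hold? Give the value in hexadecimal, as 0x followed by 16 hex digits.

Big-endian: lowest address holds the most-significant byte.
The bytes are already most-significant first: 0x2B4E2D35F2508A53.

0x2B4E2D35F2508A53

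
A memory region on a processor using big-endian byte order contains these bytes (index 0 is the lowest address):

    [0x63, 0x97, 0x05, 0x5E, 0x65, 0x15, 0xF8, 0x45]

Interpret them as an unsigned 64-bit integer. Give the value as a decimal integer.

In big-endian order the high byte comes first in memory.
The bytes are already most-significant first: 0x6397055E6515F845.
0x6397055E6515F845 = 7176210434219178053.

7176210434219178053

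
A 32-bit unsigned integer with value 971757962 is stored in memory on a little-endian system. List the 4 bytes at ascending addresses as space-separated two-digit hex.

971757962 in hexadecimal, padded to 32 bits, is 0x39EBD98A.
Split into bytes (most-significant first): 39 EB D9 8A.
Little-endian stores the least-significant byte at the lowest address.
So at ascending addresses the bytes are 8A D9 EB 39.

8A D9 EB 39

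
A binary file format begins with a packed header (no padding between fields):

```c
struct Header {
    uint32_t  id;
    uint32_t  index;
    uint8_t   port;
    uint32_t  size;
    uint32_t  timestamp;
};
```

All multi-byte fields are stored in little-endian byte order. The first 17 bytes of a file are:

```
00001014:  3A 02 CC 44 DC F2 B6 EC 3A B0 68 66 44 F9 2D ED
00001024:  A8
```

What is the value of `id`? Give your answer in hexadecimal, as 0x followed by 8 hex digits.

0x44CC023A

`id` is the first field, at byte offset 0, occupying 4 bytes.
Bytes at offsets 0..3: 3A 02 CC 44.
In little-endian order the low byte comes first in memory.
Reassemble most-significant byte first: 44 CC 02 3A → 0x44CC023A.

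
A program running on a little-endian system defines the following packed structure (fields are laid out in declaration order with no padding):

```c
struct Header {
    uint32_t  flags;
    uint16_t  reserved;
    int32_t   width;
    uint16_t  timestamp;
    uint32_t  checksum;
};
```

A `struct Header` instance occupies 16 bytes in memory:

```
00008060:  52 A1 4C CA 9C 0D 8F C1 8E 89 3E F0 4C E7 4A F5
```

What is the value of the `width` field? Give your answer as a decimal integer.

-1987133041

`width` follows `flags` (4 B), `reserved` (2 B), so it starts at offset 4 + 2 = 6 and occupies 4 bytes.
Bytes at offsets 6..9: 8F C1 8E 89.
Little-endian: lowest address holds the least-significant byte.
Reassemble most-significant byte first: 89 8E C1 8F → 0x898EC18F.
Top bit is set, so as a signed 32-bit value this is 0x898EC18F − 2^32 = -1987133041.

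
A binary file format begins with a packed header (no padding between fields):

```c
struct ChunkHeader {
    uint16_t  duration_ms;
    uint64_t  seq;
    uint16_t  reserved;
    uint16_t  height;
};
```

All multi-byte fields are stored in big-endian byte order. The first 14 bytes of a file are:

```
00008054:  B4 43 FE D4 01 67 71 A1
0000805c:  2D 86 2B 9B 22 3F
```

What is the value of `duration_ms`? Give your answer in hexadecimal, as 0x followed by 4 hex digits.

`duration_ms` is the first field, at byte offset 0, occupying 2 bytes.
Bytes at offsets 0..1: B4 43.
Big-endian stores the most-significant byte at the lowest address.
The bytes are already most-significant first: 0xB443.

0xB443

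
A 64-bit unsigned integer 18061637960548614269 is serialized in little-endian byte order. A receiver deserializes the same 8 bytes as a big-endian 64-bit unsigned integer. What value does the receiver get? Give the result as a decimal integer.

18061637960548614269 in 64-bit hexadecimal is 0xFAA7D407CC36007D.
Stored little-endian, the bytes at ascending addresses are 7D 00 36 CC 07 D4 A7 FA.
Read back as big-endian, the last byte is least significant, giving 0x7D0036CC07D4A7FA.
0x7D0036CC07D4A7FA = 9007259504673597434.

9007259504673597434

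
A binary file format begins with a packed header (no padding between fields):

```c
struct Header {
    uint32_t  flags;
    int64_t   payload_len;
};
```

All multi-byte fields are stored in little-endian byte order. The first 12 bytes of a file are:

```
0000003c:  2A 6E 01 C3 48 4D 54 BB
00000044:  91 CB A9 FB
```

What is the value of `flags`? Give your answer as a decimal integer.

3271650858

`flags` is the first field, at byte offset 0, occupying 4 bytes.
Bytes at offsets 0..3: 2A 6E 01 C3.
Little-endian stores the least-significant byte at the lowest address.
Reassemble most-significant byte first: C3 01 6E 2A → 0xC3016E2A.
0xC3016E2A = 3271650858.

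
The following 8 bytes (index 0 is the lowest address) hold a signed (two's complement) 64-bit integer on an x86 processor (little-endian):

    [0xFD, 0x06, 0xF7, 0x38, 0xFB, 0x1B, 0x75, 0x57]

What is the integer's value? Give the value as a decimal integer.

Little-endian: lowest address holds the least-significant byte.
Reassemble most-significant byte first: 57 75 1B FB 38 F7 06 FD → 0x57751BFB38F706FD.
0x57751BFB38F706FD = 6301974019381331709.

6301974019381331709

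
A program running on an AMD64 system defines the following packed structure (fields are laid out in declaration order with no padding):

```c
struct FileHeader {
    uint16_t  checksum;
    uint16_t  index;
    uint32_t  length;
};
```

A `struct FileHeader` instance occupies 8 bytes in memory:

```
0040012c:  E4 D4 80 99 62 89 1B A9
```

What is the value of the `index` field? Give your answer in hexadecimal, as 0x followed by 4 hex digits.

0x9980

`index` follows `checksum` (2 bytes), so it starts at byte offset 2 and occupies 2 bytes.
Bytes at offsets 2..3: 80 99.
Little-endian: lowest address holds the least-significant byte.
Reassemble most-significant byte first: 99 80 → 0x9980.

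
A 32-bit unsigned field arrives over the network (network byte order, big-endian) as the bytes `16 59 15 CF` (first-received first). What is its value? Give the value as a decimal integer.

Big-endian: lowest address holds the most-significant byte.
The bytes are already most-significant first: 0x165915CF.
0x165915CF = 374937039.

374937039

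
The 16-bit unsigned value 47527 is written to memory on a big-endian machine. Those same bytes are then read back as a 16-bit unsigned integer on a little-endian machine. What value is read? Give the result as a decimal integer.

42937

47527 in 16-bit hexadecimal is 0xB9A7.
Stored big-endian, the bytes at ascending addresses are B9 A7.
Read back as little-endian, the first byte is least significant, giving 0xA7B9.
0xA7B9 = 42937.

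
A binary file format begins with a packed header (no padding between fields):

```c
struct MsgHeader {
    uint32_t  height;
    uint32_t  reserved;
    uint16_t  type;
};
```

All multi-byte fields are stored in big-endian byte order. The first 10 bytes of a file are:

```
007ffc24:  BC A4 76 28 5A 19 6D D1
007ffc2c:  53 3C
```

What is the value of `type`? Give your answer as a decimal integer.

`type` follows `height` (4 B), `reserved` (4 B), so it starts at offset 4 + 4 = 8 and occupies 2 bytes.
Bytes at offsets 8..9: 53 3C.
Big-endian stores the most-significant byte at the lowest address.
The bytes are already most-significant first: 0x533C.
0x533C = 21308.

21308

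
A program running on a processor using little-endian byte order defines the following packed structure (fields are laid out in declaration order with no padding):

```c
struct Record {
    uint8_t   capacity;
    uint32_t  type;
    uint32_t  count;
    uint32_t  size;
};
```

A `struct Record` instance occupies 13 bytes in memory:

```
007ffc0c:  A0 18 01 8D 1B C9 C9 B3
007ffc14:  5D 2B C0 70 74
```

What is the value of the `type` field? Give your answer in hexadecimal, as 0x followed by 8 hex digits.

0x1B8D0118

`type` follows `capacity` (1 byte), so it starts at byte offset 1 and occupies 4 bytes.
Bytes at offsets 1..4: 18 01 8D 1B.
In little-endian order the low byte comes first in memory.
Reassemble most-significant byte first: 1B 8D 01 18 → 0x1B8D0118.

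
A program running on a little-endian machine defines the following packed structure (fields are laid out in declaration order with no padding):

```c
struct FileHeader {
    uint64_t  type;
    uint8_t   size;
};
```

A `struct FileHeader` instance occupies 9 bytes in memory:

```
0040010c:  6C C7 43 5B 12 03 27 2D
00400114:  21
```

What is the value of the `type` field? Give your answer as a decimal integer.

3253572633173935980

`type` is the first field, at byte offset 0, occupying 8 bytes.
Bytes at offsets 0..7: 6C C7 43 5B 12 03 27 2D.
In little-endian order the low byte comes first in memory.
Reassemble most-significant byte first: 2D 27 03 12 5B 43 C7 6C → 0x2D2703125B43C76C.
0x2D2703125B43C76C = 3253572633173935980.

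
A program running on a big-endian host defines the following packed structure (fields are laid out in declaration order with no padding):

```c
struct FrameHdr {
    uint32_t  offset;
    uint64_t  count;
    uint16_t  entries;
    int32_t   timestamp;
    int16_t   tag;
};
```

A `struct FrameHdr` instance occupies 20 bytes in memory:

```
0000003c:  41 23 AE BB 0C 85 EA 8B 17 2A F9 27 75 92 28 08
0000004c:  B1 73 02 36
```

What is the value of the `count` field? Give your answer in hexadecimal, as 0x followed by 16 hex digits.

`count` follows `offset` (4 bytes), so it starts at byte offset 4 and occupies 8 bytes.
Bytes at offsets 4..11: 0C 85 EA 8B 17 2A F9 27.
Big-endian stores the most-significant byte at the lowest address.
The bytes are already most-significant first: 0x0C85EA8B172AF927.

0x0C85EA8B172AF927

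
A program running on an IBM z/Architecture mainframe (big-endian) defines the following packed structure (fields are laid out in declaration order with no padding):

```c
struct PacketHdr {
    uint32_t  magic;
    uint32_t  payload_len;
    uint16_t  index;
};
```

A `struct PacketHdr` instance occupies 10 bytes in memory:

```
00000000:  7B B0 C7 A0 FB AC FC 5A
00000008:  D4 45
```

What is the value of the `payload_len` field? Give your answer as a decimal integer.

4222418010

`payload_len` follows `magic` (4 bytes), so it starts at byte offset 4 and occupies 4 bytes.
Bytes at offsets 4..7: FB AC FC 5A.
Big-endian stores the most-significant byte at the lowest address.
The bytes are already most-significant first: 0xFBACFC5A.
0xFBACFC5A = 4222418010.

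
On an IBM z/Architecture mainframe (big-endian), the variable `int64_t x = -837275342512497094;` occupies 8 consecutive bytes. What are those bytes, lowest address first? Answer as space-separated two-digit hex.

Two's complement of -837275342512497094 in 64 bits: 837275342512497094 = 0x0B9E997CE9A6A1C6; invert → 0xF461668316595E39; add 1 → 0xF461668316595E3A.
Split into bytes (most-significant first): F4 61 66 83 16 59 5E 3A.
Big-endian stores the most-significant byte at the lowest address.
So the memory order matches the most-significant-first order: F4 61 66 83 16 59 5E 3A.

F4 61 66 83 16 59 5E 3A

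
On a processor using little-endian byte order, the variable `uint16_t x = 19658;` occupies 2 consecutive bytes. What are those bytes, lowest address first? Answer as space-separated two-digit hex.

19658 in hexadecimal, padded to 16 bits, is 0x4CCA.
Split into bytes (most-significant first): 4C CA.
Little-endian stores the least-significant byte at the lowest address.
So at ascending addresses the bytes are CA 4C.

CA 4C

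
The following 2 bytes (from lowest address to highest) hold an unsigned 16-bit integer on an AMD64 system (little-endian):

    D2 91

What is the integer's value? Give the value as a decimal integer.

Little-endian: lowest address holds the least-significant byte.
Reassemble most-significant byte first: 91 D2 → 0x91D2.
0x91D2 = 37330.

37330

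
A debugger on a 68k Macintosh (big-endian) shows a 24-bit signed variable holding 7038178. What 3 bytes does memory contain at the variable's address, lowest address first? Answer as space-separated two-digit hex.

6B 64 E2

7038178 in hexadecimal, padded to 24 bits, is 0x6B64E2.
Split into bytes (most-significant first): 6B 64 E2.
Big-endian: lowest address holds the most-significant byte.
So the memory order matches the most-significant-first order: 6B 64 E2.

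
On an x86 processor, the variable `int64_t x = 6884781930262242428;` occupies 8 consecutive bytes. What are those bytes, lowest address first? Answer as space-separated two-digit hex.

6884781930262242428 in hexadecimal, padded to 64 bits, is 0x5F8BA8B03D4F247C.
Split into bytes (most-significant first): 5F 8B A8 B0 3D 4F 24 7C.
Little-endian: lowest address holds the least-significant byte.
So at ascending addresses the bytes are 7C 24 4F 3D B0 A8 8B 5F.

7C 24 4F 3D B0 A8 8B 5F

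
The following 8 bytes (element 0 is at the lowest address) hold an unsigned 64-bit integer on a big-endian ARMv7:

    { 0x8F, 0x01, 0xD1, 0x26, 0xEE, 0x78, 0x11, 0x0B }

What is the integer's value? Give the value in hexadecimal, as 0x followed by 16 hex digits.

0x8F01D126EE78110B

Big-endian stores the most-significant byte at the lowest address.
The bytes are already most-significant first: 0x8F01D126EE78110B.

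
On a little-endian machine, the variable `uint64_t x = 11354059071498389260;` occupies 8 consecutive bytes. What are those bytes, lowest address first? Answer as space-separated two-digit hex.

0C 87 76 B3 91 B8 91 9D

11354059071498389260 in hexadecimal, padded to 64 bits, is 0x9D91B891B376870C.
Split into bytes (most-significant first): 9D 91 B8 91 B3 76 87 0C.
Little-endian stores the least-significant byte at the lowest address.
So at ascending addresses the bytes are 0C 87 76 B3 91 B8 91 9D.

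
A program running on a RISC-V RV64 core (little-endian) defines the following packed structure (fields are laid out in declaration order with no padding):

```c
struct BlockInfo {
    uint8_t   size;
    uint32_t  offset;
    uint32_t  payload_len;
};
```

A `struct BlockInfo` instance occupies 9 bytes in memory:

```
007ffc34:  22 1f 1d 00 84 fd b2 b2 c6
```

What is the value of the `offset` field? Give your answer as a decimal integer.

`offset` follows `size` (1 byte), so it starts at byte offset 1 and occupies 4 bytes.
Bytes at offsets 1..4: 1F 1D 00 84.
In little-endian order the low byte comes first in memory.
Reassemble most-significant byte first: 84 00 1D 1F → 0x84001D1F.
0x84001D1F = 2214599967.

2214599967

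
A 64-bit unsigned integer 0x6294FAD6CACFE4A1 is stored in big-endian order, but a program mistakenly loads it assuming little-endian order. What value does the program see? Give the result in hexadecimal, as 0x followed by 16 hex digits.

Stored big-endian, the bytes at ascending addresses are 62 94 FA D6 CA CF E4 A1.
Read back as little-endian, the first byte is least significant, giving 0xA1E4CFCAD6FA9462.

0xA1E4CFCAD6FA9462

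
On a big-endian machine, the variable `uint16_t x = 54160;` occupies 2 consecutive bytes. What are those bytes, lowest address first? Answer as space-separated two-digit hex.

D3 90

54160 in hexadecimal, padded to 16 bits, is 0xD390.
Split into bytes (most-significant first): D3 90.
Big-endian stores the most-significant byte at the lowest address.
So the memory order matches the most-significant-first order: D3 90.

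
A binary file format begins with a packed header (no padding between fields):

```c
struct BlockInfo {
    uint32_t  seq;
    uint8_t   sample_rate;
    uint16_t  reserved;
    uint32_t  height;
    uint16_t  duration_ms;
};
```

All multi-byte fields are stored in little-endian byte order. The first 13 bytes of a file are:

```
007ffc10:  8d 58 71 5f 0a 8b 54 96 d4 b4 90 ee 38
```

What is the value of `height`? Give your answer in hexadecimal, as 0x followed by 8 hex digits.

`height` follows `seq` (4 B), `sample_rate` (1 B), `reserved` (2 B), so it starts at offset 4 + 1 + 2 = 7 and occupies 4 bytes.
Bytes at offsets 7..10: 96 D4 B4 90.
Little-endian: lowest address holds the least-significant byte.
Reassemble most-significant byte first: 90 B4 D4 96 → 0x90B4D496.

0x90B4D496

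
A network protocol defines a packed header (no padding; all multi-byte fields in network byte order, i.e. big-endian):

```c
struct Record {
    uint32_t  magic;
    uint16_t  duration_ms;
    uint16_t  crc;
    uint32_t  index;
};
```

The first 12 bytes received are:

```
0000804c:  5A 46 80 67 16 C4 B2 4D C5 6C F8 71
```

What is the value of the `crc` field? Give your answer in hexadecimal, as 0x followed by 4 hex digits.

0xB24D

`crc` follows `magic` (4 B), `duration_ms` (2 B), so it starts at offset 4 + 2 = 6 and occupies 2 bytes.
Bytes at offsets 6..7: B2 4D.
Big-endian stores the most-significant byte at the lowest address.
The bytes are already most-significant first: 0xB24D.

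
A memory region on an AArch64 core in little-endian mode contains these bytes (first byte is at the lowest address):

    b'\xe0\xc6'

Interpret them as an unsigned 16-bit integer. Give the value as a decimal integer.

In little-endian order the low byte comes first in memory.
Reassemble most-significant byte first: C6 E0 → 0xC6E0.
0xC6E0 = 50912.

50912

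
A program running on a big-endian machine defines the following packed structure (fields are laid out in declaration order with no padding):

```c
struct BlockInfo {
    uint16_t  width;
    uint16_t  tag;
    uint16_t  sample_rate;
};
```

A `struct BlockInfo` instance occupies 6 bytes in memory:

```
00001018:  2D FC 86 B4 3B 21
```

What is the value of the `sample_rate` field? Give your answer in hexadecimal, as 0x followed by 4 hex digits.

`sample_rate` follows `width` (2 B), `tag` (2 B), so it starts at offset 2 + 2 = 4 and occupies 2 bytes.
Bytes at offsets 4..5: 3B 21.
Big-endian stores the most-significant byte at the lowest address.
The bytes are already most-significant first: 0x3B21.

0x3B21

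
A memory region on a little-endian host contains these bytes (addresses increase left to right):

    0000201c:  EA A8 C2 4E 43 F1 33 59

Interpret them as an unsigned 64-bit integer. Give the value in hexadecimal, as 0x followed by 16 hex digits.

Little-endian stores the least-significant byte at the lowest address.
Reassemble most-significant byte first: 59 33 F1 43 4E C2 A8 EA → 0x5933F1434EC2A8EA.

0x5933F1434EC2A8EA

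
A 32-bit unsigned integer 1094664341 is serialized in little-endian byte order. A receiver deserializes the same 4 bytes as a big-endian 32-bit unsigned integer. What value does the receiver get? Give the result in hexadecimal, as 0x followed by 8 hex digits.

0x95403F41

1094664341 in 32-bit hexadecimal is 0x413F4095.
Stored little-endian, the bytes at ascending addresses are 95 40 3F 41.
Read back as big-endian, the last byte is least significant, giving 0x95403F41.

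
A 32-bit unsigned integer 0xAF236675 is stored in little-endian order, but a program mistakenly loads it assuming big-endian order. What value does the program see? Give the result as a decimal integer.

Stored little-endian, the bytes at ascending addresses are 75 66 23 AF.
Read back as big-endian, the last byte is least significant, giving 0x756623AF.
0x756623AF = 1969628079.

1969628079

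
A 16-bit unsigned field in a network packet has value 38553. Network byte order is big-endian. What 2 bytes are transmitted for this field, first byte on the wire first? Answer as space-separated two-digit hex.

38553 in hexadecimal, padded to 16 bits, is 0x9699.
Split into bytes (most-significant first): 96 99.
Big-endian: lowest address holds the most-significant byte.
So the memory order matches the most-significant-first order: 96 99.

96 99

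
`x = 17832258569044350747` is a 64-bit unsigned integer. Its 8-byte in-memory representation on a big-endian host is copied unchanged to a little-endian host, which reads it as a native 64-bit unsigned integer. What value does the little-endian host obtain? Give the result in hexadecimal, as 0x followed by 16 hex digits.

0x1BD7CD6EB0E878F7

17832258569044350747 in 64-bit hexadecimal is 0xF778E8B06ECDD71B.
Stored big-endian, the bytes at ascending addresses are F7 78 E8 B0 6E CD D7 1B.
Read back as little-endian, the first byte is least significant, giving 0x1BD7CD6EB0E878F7.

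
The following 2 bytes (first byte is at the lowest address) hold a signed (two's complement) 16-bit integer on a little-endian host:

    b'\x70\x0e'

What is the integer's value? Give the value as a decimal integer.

3696

Little-endian stores the least-significant byte at the lowest address.
Reassemble most-significant byte first: 0E 70 → 0x0E70.
0x0E70 = 3696.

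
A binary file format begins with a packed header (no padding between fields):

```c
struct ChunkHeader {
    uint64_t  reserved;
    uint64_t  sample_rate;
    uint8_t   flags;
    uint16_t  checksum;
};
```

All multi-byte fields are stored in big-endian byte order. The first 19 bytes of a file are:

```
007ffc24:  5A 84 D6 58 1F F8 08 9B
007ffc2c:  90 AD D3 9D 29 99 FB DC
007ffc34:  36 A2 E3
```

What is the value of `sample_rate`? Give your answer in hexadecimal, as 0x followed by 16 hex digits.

`sample_rate` follows `reserved` (8 bytes), so it starts at byte offset 8 and occupies 8 bytes.
Bytes at offsets 8..15: 90 AD D3 9D 29 99 FB DC.
In big-endian order the high byte comes first in memory.
The bytes are already most-significant first: 0x90ADD39D2999FBDC.

0x90ADD39D2999FBDC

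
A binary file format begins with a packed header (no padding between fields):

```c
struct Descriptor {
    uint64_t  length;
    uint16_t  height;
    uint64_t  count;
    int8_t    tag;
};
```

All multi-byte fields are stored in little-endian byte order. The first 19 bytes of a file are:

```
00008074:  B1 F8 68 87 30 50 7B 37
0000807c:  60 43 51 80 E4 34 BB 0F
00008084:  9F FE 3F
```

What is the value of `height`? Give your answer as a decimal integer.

17248

`height` follows `length` (8 bytes), so it starts at byte offset 8 and occupies 2 bytes.
Bytes at offsets 8..9: 60 43.
Little-endian stores the least-significant byte at the lowest address.
Reassemble most-significant byte first: 43 60 → 0x4360.
0x4360 = 17248.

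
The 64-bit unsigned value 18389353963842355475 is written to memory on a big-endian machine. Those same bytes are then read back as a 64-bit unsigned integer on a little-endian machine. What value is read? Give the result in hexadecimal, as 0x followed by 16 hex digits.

18389353963842355475 in 64-bit hexadecimal is 0xFF341BFFC7BEC113.
Stored big-endian, the bytes at ascending addresses are FF 34 1B FF C7 BE C1 13.
Read back as little-endian, the first byte is least significant, giving 0x13C1BEC7FF1B34FF.

0x13C1BEC7FF1B34FF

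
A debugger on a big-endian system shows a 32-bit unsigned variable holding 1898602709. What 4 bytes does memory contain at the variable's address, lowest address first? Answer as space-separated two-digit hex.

1898602709 in hexadecimal, padded to 32 bits, is 0x712A60D5.
Split into bytes (most-significant first): 71 2A 60 D5.
Big-endian stores the most-significant byte at the lowest address.
So the memory order matches the most-significant-first order: 71 2A 60 D5.

71 2A 60 D5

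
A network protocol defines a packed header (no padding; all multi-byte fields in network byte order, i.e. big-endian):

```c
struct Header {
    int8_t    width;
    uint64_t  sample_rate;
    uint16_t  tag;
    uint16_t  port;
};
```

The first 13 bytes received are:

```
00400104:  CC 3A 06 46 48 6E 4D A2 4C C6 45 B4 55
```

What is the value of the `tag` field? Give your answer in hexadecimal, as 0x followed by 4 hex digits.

`tag` follows `width` (1 B), `sample_rate` (8 B), so it starts at offset 1 + 8 = 9 and occupies 2 bytes.
Bytes at offsets 9..10: C6 45.
Big-endian: lowest address holds the most-significant byte.
The bytes are already most-significant first: 0xC645.

0xC645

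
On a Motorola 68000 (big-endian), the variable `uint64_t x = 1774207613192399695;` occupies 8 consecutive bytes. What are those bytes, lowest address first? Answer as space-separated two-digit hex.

18 9F 40 6C 8E 20 6B 4F

1774207613192399695 in hexadecimal, padded to 64 bits, is 0x189F406C8E206B4F.
Split into bytes (most-significant first): 18 9F 40 6C 8E 20 6B 4F.
Big-endian stores the most-significant byte at the lowest address.
So the memory order matches the most-significant-first order: 18 9F 40 6C 8E 20 6B 4F.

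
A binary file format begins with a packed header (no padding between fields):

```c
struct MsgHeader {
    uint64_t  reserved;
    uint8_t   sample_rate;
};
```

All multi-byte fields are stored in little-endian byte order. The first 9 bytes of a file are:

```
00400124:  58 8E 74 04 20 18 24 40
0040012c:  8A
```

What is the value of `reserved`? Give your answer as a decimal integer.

`reserved` is the first field, at byte offset 0, occupying 8 bytes.
Bytes at offsets 0..7: 58 8E 74 04 20 18 24 40.
Little-endian stores the least-significant byte at the lowest address.
Reassemble most-significant byte first: 40 24 18 20 04 74 8E 58 → 0x4024182004748E58.
0x4024182004748E58 = 4621845643381739096.

4621845643381739096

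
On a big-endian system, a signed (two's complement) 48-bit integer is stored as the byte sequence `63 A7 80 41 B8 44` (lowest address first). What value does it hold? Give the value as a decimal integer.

109571062478916

Big-endian: lowest address holds the most-significant byte.
The bytes are already most-significant first: 0x63A78041B844.
0x63A78041B844 = 109571062478916.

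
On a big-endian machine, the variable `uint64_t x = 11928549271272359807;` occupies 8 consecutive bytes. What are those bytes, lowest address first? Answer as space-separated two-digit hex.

A5 8A B8 5C AF EF 07 7F

11928549271272359807 in hexadecimal, padded to 64 bits, is 0xA58AB85CAFEF077F.
Split into bytes (most-significant first): A5 8A B8 5C AF EF 07 7F.
Big-endian: lowest address holds the most-significant byte.
So the memory order matches the most-significant-first order: A5 8A B8 5C AF EF 07 7F.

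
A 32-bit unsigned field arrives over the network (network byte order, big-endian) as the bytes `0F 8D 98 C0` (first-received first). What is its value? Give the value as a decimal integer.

260937920

Big-endian stores the most-significant byte at the lowest address.
The bytes are already most-significant first: 0x0F8D98C0.
0x0F8D98C0 = 260937920.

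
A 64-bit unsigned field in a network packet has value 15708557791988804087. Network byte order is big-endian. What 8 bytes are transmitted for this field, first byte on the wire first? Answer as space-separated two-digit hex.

DA 00 02 15 95 2F E9 F7

15708557791988804087 in hexadecimal, padded to 64 bits, is 0xDA000215952FE9F7.
Split into bytes (most-significant first): DA 00 02 15 95 2F E9 F7.
Big-endian: lowest address holds the most-significant byte.
So the memory order matches the most-significant-first order: DA 00 02 15 95 2F E9 F7.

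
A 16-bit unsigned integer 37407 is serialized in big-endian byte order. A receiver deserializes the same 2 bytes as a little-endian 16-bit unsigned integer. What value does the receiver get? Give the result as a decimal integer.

8082

37407 in 16-bit hexadecimal is 0x921F.
Stored big-endian, the bytes at ascending addresses are 92 1F.
Read back as little-endian, the first byte is least significant, giving 0x1F92.
0x1F92 = 8082.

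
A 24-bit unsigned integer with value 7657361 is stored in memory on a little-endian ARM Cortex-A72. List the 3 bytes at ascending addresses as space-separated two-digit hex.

91 D7 74

7657361 in hexadecimal, padded to 24 bits, is 0x74D791.
Split into bytes (most-significant first): 74 D7 91.
Little-endian: lowest address holds the least-significant byte.
So at ascending addresses the bytes are 91 D7 74.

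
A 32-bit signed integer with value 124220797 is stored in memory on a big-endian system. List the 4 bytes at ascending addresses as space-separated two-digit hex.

124220797 in hexadecimal, padded to 32 bits, is 0x0767757D.
Split into bytes (most-significant first): 07 67 75 7D.
In big-endian order the high byte comes first in memory.
So the memory order matches the most-significant-first order: 07 67 75 7D.

07 67 75 7D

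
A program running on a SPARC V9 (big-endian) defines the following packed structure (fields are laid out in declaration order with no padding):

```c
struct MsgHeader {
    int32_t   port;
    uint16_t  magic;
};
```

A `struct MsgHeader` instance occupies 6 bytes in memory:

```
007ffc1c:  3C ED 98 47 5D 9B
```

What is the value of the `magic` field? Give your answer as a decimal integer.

`magic` follows `port` (4 bytes), so it starts at byte offset 4 and occupies 2 bytes.
Bytes at offsets 4..5: 5D 9B.
In big-endian order the high byte comes first in memory.
The bytes are already most-significant first: 0x5D9B.
0x5D9B = 23963.

23963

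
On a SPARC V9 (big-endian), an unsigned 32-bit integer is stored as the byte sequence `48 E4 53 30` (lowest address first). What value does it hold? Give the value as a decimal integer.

1222923056

Big-endian: lowest address holds the most-significant byte.
The bytes are already most-significant first: 0x48E45330.
0x48E45330 = 1222923056.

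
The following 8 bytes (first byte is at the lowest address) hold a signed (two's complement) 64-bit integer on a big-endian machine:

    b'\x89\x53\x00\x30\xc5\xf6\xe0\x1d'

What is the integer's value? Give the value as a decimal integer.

In big-endian order the high byte comes first in memory.
The bytes are already most-significant first: 0x89530030C5F6E01D.
Top bit is set, so as a signed 64-bit value this is 0x89530030C5F6E01D − 2^64 = -8551491057966718947.

-8551491057966718947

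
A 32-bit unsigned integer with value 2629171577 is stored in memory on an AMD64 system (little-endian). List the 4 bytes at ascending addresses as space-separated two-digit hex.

79 F9 B5 9C

2629171577 in hexadecimal, padded to 32 bits, is 0x9CB5F979.
Split into bytes (most-significant first): 9C B5 F9 79.
Little-endian stores the least-significant byte at the lowest address.
So at ascending addresses the bytes are 79 F9 B5 9C.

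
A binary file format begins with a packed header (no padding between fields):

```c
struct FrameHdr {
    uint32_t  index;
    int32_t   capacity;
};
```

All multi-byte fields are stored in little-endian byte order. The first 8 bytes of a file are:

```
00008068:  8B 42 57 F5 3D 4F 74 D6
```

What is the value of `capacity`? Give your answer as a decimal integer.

-697020611

`capacity` follows `index` (4 bytes), so it starts at byte offset 4 and occupies 4 bytes.
Bytes at offsets 4..7: 3D 4F 74 D6.
Little-endian stores the least-significant byte at the lowest address.
Reassemble most-significant byte first: D6 74 4F 3D → 0xD6744F3D.
Top bit is set, so as a signed 32-bit value this is 0xD6744F3D − 2^32 = -697020611.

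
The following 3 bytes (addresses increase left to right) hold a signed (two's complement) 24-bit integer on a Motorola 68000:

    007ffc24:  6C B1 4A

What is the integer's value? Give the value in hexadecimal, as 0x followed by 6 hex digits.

Big-endian: lowest address holds the most-significant byte.
The bytes are already most-significant first: 0x6CB14A.

0x6CB14A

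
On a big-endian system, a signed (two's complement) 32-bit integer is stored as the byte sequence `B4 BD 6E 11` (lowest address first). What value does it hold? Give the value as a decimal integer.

-1262653935

In big-endian order the high byte comes first in memory.
The bytes are already most-significant first: 0xB4BD6E11.
Top bit is set, so as a signed 32-bit value this is 0xB4BD6E11 − 2^32 = -1262653935.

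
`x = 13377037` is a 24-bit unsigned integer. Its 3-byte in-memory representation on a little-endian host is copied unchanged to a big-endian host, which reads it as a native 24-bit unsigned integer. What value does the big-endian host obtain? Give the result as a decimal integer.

13377037 in 24-bit hexadecimal is 0xCC1E0D.
Stored little-endian, the bytes at ascending addresses are 0D 1E CC.
Read back as big-endian, the last byte is least significant, giving 0x0D1ECC.
0x0D1ECC = 859852.

859852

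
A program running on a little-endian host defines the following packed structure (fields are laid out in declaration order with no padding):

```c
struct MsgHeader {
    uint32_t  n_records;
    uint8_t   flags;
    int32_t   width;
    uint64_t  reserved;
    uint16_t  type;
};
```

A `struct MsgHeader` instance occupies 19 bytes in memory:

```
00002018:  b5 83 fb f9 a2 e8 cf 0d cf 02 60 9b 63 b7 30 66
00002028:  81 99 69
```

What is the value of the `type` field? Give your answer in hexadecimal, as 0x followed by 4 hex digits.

0x6999

`type` follows `n_records` (4 B), `flags` (1 B), `width` (4 B), `reserved` (8 B), so it starts at offset 4 + 1 + 4 + 8 = 17 and occupies 2 bytes.
Bytes at offsets 17..18: 99 69.
In little-endian order the low byte comes first in memory.
Reassemble most-significant byte first: 69 99 → 0x6999.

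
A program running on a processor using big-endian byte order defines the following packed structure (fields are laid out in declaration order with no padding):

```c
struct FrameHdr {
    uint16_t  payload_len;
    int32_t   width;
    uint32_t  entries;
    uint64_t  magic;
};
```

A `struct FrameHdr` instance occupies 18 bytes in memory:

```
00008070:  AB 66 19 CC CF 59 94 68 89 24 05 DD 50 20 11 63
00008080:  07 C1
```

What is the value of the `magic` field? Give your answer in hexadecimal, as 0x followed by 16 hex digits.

0x05DD5020116307C1

`magic` follows `payload_len` (2 B), `width` (4 B), `entries` (4 B), so it starts at offset 2 + 4 + 4 = 10 and occupies 8 bytes.
Bytes at offsets 10..17: 05 DD 50 20 11 63 07 C1.
Big-endian stores the most-significant byte at the lowest address.
The bytes are already most-significant first: 0x05DD5020116307C1.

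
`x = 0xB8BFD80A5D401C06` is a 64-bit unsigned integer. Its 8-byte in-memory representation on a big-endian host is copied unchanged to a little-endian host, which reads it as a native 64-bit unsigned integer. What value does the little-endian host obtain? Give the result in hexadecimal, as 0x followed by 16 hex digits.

Stored big-endian, the bytes at ascending addresses are B8 BF D8 0A 5D 40 1C 06.
Read back as little-endian, the first byte is least significant, giving 0x061C405D0AD8BFB8.

0x061C405D0AD8BFB8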